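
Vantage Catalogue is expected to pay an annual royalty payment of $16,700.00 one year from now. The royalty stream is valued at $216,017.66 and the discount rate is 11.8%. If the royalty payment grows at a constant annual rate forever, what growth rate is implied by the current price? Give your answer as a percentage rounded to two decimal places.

P = D₁/(r−g) ⇒ g = r − D₁/P = 0.118 − $16,700.00/$216,017.66 = 0.040692

4.07%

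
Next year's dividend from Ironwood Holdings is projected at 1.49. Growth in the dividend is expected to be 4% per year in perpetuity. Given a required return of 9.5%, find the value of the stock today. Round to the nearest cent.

27.09

Growing perpetuity: P = D₁ / (r − g) = 1.4900 / (0.095 − 0.04) = 27.09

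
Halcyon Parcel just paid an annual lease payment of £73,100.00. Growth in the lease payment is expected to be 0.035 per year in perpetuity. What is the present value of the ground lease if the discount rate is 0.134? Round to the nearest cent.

£764227.27

D₁ = D₀ × (1 + g) = £73,100.00 × 1.035 = £75,658.5000
Growing perpetuity: P = D₁ / (r − g) = £75,658.5000 / (0.134 − 0.035) = £764,227.27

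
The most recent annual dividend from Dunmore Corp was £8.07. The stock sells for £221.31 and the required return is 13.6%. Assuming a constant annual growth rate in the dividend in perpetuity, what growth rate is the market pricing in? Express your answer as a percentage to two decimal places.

P = D₀(1+g)/(r−g) ⇒ P(r−g) = D₀(1+g) ⇒ g(P+D₀) = P·r − D₀
g = (P·r − D₀)/(P + D₀) = (£221.31×0.136 − £8.07) / (£221.31 + £8.07) = 0.096033

9.60%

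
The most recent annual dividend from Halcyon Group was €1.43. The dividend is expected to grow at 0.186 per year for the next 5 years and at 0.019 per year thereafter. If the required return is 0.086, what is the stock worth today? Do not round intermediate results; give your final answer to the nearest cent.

€43.17

D_1 = 1.69598
D_2 = 2.01143
D_3 = 2.38556
D_4 = 2.82927
D_5 = 3.35552
Terminal value at year 5: TV = D_5×(1+g_2)/(r−g_2) = 3.41927/0.067 = 51.03391
P_0 = D_1/(1+r)^1 + D_2/(1+r)^2 + D_3/(1+r)^3 + D_4/(1+r)^4 + D_5/(1+r)^5 + TV/(1+r)^5
    = 1.56168 + 1.70548 + 1.86252 + 2.03402 + 2.22132 + 33.78390 = 43.16890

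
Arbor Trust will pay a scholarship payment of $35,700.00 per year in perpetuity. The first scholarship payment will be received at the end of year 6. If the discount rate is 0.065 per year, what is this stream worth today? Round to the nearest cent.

Value at end of year 5: C / r = $35,700.00 / 0.065 = $549,230.7692
Discount to today: PV = $549,230.7692 / (1 + 0.065)^5 = $549,230.7692 / 1.370087 = $400,873.01

$400873.01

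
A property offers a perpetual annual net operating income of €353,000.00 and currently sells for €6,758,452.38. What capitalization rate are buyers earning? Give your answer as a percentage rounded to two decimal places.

P = C/r ⇒ r = C/P = €353,000.00/€6,758,452.38 = 0.052231

5.22%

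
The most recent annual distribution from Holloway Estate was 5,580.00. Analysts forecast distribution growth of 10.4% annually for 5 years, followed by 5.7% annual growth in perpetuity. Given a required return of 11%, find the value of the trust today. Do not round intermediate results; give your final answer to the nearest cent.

135759.63

D_1 = 6160.32000
D_2 = 6800.99328
D_3 = 7508.29658
D_4 = 8289.15943
D_5 = 9151.23201
Terminal value at year 5: TV = D_5×(1+g_2)/(r−g_2) = 9672.85223/0.053 = 182506.64585
P_0 = D_1/(1+r)^1 + D_2/(1+r)^2 + D_3/(1+r)^3 + D_4/(1+r)^4 + D_5/(1+r)^5 + TV/(1+r)^5
    = 5549.83784 + 5519.83871 + 5490.00175 + 5460.32606 + 5430.81079 + 108308.81136 = 135759.62651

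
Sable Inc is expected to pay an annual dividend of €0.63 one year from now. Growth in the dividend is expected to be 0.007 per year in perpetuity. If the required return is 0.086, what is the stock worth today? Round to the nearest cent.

€7.97

Growing perpetuity: P = D₁ / (r − g) = €0.6300 / (0.086 − 0.007) = €7.97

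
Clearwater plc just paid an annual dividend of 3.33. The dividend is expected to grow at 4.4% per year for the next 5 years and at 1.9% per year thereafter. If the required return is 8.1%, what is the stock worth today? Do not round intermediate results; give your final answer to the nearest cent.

61.00

D_1 = 3.47652
D_2 = 3.62949
D_3 = 3.78918
D_4 = 3.95591
D_5 = 4.12997
Terminal value at year 5: TV = D_5×(1+g_2)/(r−g_2) = 4.20844/0.062 = 67.87803
P_0 = D_1/(1+r)^1 + D_2/(1+r)^2 + D_3/(1+r)^3 + D_4/(1+r)^4 + D_5/(1+r)^5 + TV/(1+r)^5
    = 3.21602 + 3.10595 + 2.99964 + 2.89697 + 2.79781 + 45.98337 = 60.99975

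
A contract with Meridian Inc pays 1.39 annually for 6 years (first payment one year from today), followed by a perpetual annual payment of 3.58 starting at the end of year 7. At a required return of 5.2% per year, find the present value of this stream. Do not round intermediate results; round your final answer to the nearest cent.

PV of 6-year annuity: 1.39 × [1 − (1+0.052)^−6] / 0.052 = 7.01031
Perpetuity value at year 6: 3.58 / 0.052 = 68.84615
PV of perpetuity: 68.84615 / (1+0.052)^6 = 50.79082
Total PV = 7.01031 + 50.79082 = 57.80113

57.80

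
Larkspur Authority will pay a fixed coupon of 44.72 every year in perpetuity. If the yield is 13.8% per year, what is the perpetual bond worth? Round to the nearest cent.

Level perpetuity: PV = C / r = 44.72 / 0.138 = 324.06

324.06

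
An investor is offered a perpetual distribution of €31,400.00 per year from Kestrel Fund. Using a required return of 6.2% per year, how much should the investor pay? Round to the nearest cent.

Level perpetuity: PV = C / r = €31,400.00 / 0.062 = €506,451.61

€506451.61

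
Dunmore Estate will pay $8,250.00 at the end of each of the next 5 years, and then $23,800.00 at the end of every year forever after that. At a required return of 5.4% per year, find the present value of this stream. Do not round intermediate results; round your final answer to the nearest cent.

PV of 5-year annuity: $8,250.00 × [1 − (1+0.054)^−5] / 0.054 = 35326.66540
Perpetuity value at year 5: $23,800.00 / 0.054 = 440740.74074
PV of perpetuity: 440740.74074 / (1+0.054)^5 = 338828.66360
Total PV = 35326.66540 + 338828.66360 = 374155.32899

$374155.33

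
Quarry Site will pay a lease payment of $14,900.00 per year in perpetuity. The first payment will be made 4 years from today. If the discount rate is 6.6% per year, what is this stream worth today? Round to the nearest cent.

Value at end of year 3: C / r = $14,900.00 / 0.066 = $225,757.5758
Discount to today: PV = $225,757.5758 / (1 + 0.066)^3 = $225,757.5758 / 1.211355 = $186,367.73

$186367.73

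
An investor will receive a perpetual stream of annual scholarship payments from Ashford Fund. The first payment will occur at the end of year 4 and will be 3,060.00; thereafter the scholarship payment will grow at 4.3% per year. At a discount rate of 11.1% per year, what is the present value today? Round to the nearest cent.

32814.84

Value at end of year 3: C₁ / (r − g) = 3,060.00 / (0.111 − 0.043) = 45,000.0000
Discount to today: PV = 45,000.0000 / (1 + 0.111)^3 = 45,000.0000 / 1.371331 = 32,814.84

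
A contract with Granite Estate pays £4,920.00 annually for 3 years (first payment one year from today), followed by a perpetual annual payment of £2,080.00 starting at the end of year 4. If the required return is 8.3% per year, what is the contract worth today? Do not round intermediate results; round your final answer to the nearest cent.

£32339.76

PV of 3-year annuity: £4,920.00 × [1 − (1+0.083)^−3] / 0.083 = 12610.99412
Perpetuity value at year 3: £2,080.00 / 0.083 = 25060.24096
PV of perpetuity: 25060.24096 / (1+0.083)^3 = 19728.76377
Total PV = 12610.99412 + 19728.76377 = 32339.75790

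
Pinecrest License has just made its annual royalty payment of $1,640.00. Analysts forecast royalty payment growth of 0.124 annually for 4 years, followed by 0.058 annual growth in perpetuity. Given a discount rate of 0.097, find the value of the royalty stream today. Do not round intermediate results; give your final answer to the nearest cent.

D_1 = 1843.36000
D_2 = 2071.93664
D_3 = 2328.85678
D_4 = 2617.63502
Terminal value at year 4: TV = D_4×(1+g_2)/(r−g_2) = 2769.45786/0.039 = 71011.73990
P_0 = D_1/(1+r)^1 + D_2/(1+r)^2 + D_3/(1+r)^3 + D_4/(1+r)^4 + TV/(1+r)^4
    = 1680.36463 + 1721.72274 + 1764.09878 + 1807.51780 + 49034.71364 = 56008.41758

$56008.42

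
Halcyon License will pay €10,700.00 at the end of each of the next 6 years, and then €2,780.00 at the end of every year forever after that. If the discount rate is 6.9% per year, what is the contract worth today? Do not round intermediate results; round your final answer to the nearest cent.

€78157.67

PV of 6-year annuity: €10,700.00 × [1 − (1+0.069)^−6] / 0.069 = 51159.80533
Perpetuity value at year 6: €2,780.00 / 0.069 = 40289.85507
PV of perpetuity: 40289.85507 / (1+0.069)^6 = 26997.86827
Total PV = 51159.80533 + 26997.86827 = 78157.67360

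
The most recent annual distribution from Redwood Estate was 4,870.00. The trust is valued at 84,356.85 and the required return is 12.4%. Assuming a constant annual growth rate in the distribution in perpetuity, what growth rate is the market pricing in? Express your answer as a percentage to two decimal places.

P = D₀(1+g)/(r−g) ⇒ P(r−g) = D₀(1+g) ⇒ g(P+D₀) = P·r − D₀
g = (P·r − D₀)/(P + D₀) = (84,356.85×0.124 − 4,870.00) / (84,356.85 + 4,870.00) = 0.062652

6.27%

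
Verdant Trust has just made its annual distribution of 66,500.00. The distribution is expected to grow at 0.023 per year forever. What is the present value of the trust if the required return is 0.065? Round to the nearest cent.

1619750.00

D₁ = D₀ × (1 + g) = 66,500.00 × 1.023 = 68,029.5000
Growing perpetuity: P = D₁ / (r − g) = 68,029.5000 / (0.065 − 0.023) = 1,619,750.00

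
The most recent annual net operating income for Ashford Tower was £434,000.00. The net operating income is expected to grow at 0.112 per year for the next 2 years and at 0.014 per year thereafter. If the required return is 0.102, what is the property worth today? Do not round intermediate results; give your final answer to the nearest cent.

D_1 = 482608.00000
D_2 = 536660.09600
Terminal value at year 2: TV = D_2×(1+g_2)/(r−g_2) = 544173.33734/0.088 = 6183787.92436
P_0 = D_1/(1+r)^1 + D_2/(1+r)^2 + TV/(1+r)^2
    = 437938.29401 + 441912.32572 + 5092035.20769 = 5971885.82742

£5971885.83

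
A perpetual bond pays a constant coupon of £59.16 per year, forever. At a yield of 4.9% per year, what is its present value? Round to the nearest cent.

£1207.35

Level perpetuity: PV = C / r = £59.16 / 0.049 = £1,207.35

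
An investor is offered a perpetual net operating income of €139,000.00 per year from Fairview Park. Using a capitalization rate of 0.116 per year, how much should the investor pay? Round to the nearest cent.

Level perpetuity: PV = C / r = €139,000.00 / 0.116 = €1,198,275.86

€1198275.86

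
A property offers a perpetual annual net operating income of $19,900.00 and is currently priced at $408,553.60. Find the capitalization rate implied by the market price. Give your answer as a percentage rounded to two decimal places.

P = C/r ⇒ r = C/P = $19,900.00/$408,553.60 = 0.048708

4.87%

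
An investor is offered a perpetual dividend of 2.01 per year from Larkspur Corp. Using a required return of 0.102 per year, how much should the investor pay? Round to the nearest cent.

19.71

Level perpetuity: PV = C / r = 2.01 / 0.102 = 19.71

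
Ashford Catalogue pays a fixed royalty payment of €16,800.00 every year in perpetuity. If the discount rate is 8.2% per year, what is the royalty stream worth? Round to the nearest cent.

Level perpetuity: PV = C / r = €16,800.00 / 0.082 = €204,878.05

€204878.05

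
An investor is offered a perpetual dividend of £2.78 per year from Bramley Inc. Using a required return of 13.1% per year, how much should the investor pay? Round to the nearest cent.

£21.22

Level perpetuity: PV = C / r = £2.78 / 0.131 = £21.22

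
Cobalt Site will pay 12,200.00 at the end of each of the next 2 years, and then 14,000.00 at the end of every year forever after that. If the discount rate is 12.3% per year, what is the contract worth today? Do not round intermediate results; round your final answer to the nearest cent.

110791.00

PV of 2-year annuity: 12,200.00 × [1 − (1+0.123)^−2] / 0.123 = 20537.62938
Perpetuity value at year 2: 14,000.00 / 0.123 = 113821.13821
PV of perpetuity: 113821.13821 / (1+0.123)^2 = 90253.36679
Total PV = 20537.62938 + 90253.36679 = 110790.99617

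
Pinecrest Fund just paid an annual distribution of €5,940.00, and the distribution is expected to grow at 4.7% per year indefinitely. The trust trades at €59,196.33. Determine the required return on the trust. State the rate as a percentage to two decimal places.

15.21%

D₁ = €5,940.00 × 1.047 = €6,219.1800
P = D₁/(r − g) ⇒ r = D₁/P + g = €6,219.1800/€59,196.33 + 0.047 = 0.105060 + 0.047 = 0.152060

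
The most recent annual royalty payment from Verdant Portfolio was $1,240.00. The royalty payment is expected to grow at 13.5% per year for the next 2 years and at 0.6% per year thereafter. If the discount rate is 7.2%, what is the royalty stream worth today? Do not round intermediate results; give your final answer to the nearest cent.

$23890.31

D_1 = 1407.40000
D_2 = 1597.39900
Terminal value at year 2: TV = D_2×(1+g_2)/(r−g_2) = 1606.98339/0.066 = 24348.23324
P_0 = D_1/(1+r)^1 + D_2/(1+r)^2 + TV/(1+r)^2
    = 1312.87313 + 1390.02892 + 21187.41058 = 23890.31264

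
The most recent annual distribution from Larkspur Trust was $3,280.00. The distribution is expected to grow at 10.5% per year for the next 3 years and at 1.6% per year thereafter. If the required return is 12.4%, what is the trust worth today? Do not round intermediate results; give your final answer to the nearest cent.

D_1 = 3624.40000
D_2 = 4004.96200
D_3 = 4425.48301
Terminal value at year 3: TV = D_3×(1+g_2)/(r−g_2) = 4496.29074/0.108 = 41632.32165
P_0 = D_1/(1+r)^1 + D_2/(1+r)^2 + D_3/(1+r)^3 + TV/(1+r)^3
    = 3224.55516 + 3170.04756 + 3116.46134 + 29317.82151 = 38828.88557

$38828.89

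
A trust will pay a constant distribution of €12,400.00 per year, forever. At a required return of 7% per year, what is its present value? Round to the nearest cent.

Level perpetuity: PV = C / r = €12,400.00 / 0.07 = €177,142.86

€177142.86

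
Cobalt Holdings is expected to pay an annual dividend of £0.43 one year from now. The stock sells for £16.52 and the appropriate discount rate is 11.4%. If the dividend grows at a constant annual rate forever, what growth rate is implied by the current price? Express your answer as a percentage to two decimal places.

P = D₁/(r−g) ⇒ g = r − D₁/P = 0.114 − £0.43/£16.52 = 0.087971

8.80%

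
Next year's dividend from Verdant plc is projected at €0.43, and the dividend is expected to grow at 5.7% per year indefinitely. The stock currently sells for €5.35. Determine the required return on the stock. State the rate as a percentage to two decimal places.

13.74%

P = D₁/(r − g) ⇒ r = D₁/P + g = €0.4300/€5.35 + 0.057 = 0.080374 + 0.057 = 0.137374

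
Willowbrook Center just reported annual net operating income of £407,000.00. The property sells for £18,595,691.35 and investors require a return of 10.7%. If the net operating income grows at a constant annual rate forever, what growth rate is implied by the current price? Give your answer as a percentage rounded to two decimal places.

P = D₀(1+g)/(r−g) ⇒ P(r−g) = D₀(1+g) ⇒ g(P+D₀) = P·r − D₀
g = (P·r − D₀)/(P + D₀) = (£18,595,691.35×0.107 − £407,000.00) / (£18,595,691.35 + £407,000.00) = 0.083290

8.33%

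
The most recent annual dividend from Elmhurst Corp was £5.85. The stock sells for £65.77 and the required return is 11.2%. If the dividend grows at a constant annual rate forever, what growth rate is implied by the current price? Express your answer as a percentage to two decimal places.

2.12%

P = D₀(1+g)/(r−g) ⇒ P(r−g) = D₀(1+g) ⇒ g(P+D₀) = P·r − D₀
g = (P·r − D₀)/(P + D₀) = (£65.77×0.112 − £5.85) / (£65.77 + £5.85) = 0.021171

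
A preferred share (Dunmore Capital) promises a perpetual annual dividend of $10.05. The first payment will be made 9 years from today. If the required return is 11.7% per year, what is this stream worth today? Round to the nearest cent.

$35.44

Value at end of year 8: C / r = $10.05 / 0.117 = $85.8974
Discount to today: PV = $85.8974 / (1 + 0.117)^8 = $85.8974 / 2.423402 = $35.44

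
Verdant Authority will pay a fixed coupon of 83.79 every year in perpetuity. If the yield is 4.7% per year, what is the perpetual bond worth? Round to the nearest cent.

Level perpetuity: PV = C / r = 83.79 / 0.047 = 1,782.77

1782.77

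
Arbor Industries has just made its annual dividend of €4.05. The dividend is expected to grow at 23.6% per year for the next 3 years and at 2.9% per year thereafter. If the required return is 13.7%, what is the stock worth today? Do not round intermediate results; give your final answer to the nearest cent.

D_1 = 5.00580
D_2 = 6.18717
D_3 = 7.64734
Terminal value at year 3: TV = D_3×(1+g_2)/(r−g_2) = 7.86911/0.108 = 72.86216
P_0 = D_1/(1+r)^1 + D_2/(1+r)^2 + D_3/(1+r)^3 + TV/(1+r)^3
    = 4.40264 + 4.78598 + 5.20270 + 49.57020 = 63.96152

€63.96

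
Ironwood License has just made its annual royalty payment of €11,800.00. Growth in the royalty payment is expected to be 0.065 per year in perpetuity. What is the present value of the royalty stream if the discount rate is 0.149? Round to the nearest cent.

€149607.14

D₁ = D₀ × (1 + g) = €11,800.00 × 1.065 = €12,567.0000
Growing perpetuity: P = D₁ / (r − g) = €12,567.0000 / (0.149 − 0.065) = €149,607.14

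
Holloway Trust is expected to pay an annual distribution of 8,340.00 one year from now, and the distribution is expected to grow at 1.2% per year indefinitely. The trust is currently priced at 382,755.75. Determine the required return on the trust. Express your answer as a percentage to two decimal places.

3.38%

P = D₁/(r − g) ⇒ r = D₁/P + g = 8,340.0000/382,755.75 + 0.012 = 0.021789 + 0.012 = 0.033789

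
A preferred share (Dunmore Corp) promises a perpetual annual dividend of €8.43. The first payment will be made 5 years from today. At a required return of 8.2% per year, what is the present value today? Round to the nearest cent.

€75.01

Value at end of year 4: C / r = €8.43 / 0.082 = €102.8049
Discount to today: PV = €102.8049 / (1 + 0.082)^4 = €102.8049 / 1.370595 = €75.01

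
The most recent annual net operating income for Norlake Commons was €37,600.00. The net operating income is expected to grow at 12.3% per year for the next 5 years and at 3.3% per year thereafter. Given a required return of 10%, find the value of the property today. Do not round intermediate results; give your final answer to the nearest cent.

D_1 = 42224.80000
D_2 = 47418.45040
D_3 = 53250.91980
D_4 = 59800.78293
D_5 = 67156.27924
Terminal value at year 5: TV = D_5×(1+g_2)/(r−g_2) = 69372.43645/0.067 = 1035409.49926
P_0 = D_1/(1+r)^1 + D_2/(1+r)^2 + D_3/(1+r)^3 + D_4/(1+r)^4 + D_5/(1+r)^5 + TV/(1+r)^5
    = 38386.18182 + 39188.80198 + 40008.20421 + 40844.73939 + 41698.76575 + 642907.83619 = 843034.52934

€843034.53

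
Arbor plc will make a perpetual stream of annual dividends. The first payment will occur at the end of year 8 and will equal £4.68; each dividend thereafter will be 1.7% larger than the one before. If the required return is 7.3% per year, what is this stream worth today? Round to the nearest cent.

£51.03

Value at end of year 7: C₁ / (r − g) = £4.68 / (0.073 − 0.017) = £83.5714
Discount to today: PV = £83.5714 / (1 + 0.073)^7 = £83.5714 / 1.637563 = £51.03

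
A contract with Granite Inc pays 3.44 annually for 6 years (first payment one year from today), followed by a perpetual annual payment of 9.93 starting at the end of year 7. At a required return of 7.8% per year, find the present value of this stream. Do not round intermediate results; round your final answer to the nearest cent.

97.12

PV of 6-year annuity: 3.44 × [1 − (1+0.078)^−6] / 0.078 = 15.99966
Perpetuity value at year 6: 9.93 / 0.078 = 127.30769
PV of perpetuity: 127.30769 / (1+0.078)^6 = 81.12264
Total PV = 15.99966 + 81.12264 = 97.12230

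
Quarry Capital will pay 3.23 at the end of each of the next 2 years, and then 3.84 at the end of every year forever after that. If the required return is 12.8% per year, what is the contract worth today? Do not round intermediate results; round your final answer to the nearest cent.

28.98

PV of 2-year annuity: 3.23 × [1 − (1+0.128)^−2] / 0.128 = 5.40202
Perpetuity value at year 2: 3.84 / 0.128 = 30.00000
PV of perpetuity: 30.00000 / (1+0.128)^2 = 23.57779
Total PV = 5.40202 + 23.57779 = 28.97980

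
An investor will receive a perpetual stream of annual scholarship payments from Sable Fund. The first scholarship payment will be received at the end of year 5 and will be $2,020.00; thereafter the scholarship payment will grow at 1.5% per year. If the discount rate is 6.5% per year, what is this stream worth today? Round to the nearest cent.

$31403.85

Value at end of year 4: C₁ / (r − g) = $2,020.00 / (0.065 − 0.015) = $40,400.0000
Discount to today: PV = $40,400.0000 / (1 + 0.065)^4 = $40,400.0000 / 1.286466 = $31,403.85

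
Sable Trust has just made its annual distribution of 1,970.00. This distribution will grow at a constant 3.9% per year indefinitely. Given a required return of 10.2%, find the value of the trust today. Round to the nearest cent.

D₁ = D₀ × (1 + g) = 1,970.00 × 1.039 = 2,046.8300
Growing perpetuity: P = D₁ / (r − g) = 2,046.8300 / (0.102 − 0.039) = 32,489.37

32489.37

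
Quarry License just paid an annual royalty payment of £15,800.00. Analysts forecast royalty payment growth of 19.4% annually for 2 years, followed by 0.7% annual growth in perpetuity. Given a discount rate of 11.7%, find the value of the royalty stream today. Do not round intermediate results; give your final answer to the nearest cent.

D_1 = 18865.20000
D_2 = 22525.04880
Terminal value at year 2: TV = D_2×(1+g_2)/(r−g_2) = 22682.72414/0.11 = 206206.58311
P_0 = D_1/(1+r)^1 + D_2/(1+r)^2 + TV/(1+r)^2
    = 16889.16741 + 18053.41620 + 165270.81917 = 200213.40278

£200213.40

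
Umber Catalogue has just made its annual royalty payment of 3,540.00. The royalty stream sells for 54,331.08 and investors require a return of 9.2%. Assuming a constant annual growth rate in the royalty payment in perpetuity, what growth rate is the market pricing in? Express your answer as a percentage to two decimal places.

2.52%

P = D₀(1+g)/(r−g) ⇒ P(r−g) = D₀(1+g) ⇒ g(P+D₀) = P·r − D₀
g = (P·r − D₀)/(P + D₀) = (54,331.08×0.092 − 3,540.00) / (54,331.08 + 3,540.00) = 0.025202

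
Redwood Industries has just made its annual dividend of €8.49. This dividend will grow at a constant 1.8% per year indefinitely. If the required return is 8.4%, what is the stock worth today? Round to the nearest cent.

D₁ = D₀ × (1 + g) = €8.49 × 1.018 = €8.6428
Growing perpetuity: P = D₁ / (r − g) = €8.6428 / (0.084 − 0.018) = €130.95

€130.95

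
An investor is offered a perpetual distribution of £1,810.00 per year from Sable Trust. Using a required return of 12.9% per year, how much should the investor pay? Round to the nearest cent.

£14031.01

Level perpetuity: PV = C / r = £1,810.00 / 0.129 = £14,031.01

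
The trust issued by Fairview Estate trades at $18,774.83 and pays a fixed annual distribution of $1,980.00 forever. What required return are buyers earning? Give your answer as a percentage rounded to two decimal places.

P = C/r ⇒ r = C/P = $1,980.00/$18,774.83 = 0.105460

10.55%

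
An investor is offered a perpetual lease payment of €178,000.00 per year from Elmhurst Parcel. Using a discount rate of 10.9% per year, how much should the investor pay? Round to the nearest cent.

€1633027.52

Level perpetuity: PV = C / r = €178,000.00 / 0.109 = €1,633,027.52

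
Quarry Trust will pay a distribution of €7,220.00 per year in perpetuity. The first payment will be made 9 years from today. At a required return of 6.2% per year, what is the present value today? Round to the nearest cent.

€71969.65

Value at end of year 8: C / r = €7,220.00 / 0.062 = €116,451.6129
Discount to today: PV = €116,451.6129 / (1 + 0.062)^8 = €116,451.6129 / 1.618066 = €71,969.65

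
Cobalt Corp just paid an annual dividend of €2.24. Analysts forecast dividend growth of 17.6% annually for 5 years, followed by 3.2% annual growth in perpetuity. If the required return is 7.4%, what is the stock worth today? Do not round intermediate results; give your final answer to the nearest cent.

D_1 = 2.63424
D_2 = 3.09787
D_3 = 3.64309
D_4 = 4.28427
D_5 = 5.03831
Terminal value at year 5: TV = D_5×(1+g_2)/(r−g_2) = 5.19953/0.042 = 123.79840
P_0 = D_1/(1+r)^1 + D_2/(1+r)^2 + D_3/(1+r)^3 + D_4/(1+r)^4 + D_5/(1+r)^5 + TV/(1+r)^5
    = 2.45274 + 2.68568 + 2.94074 + 3.22003 + 3.52585 + 86.63505 = 101.46009

€101.46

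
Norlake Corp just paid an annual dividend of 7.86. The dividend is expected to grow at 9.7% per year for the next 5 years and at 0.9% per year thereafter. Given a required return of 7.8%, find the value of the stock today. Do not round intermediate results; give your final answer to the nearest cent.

166.86

D_1 = 8.62242
D_2 = 9.45879
D_3 = 10.37630
D_4 = 11.38280
D_5 = 12.48693
Terminal value at year 5: TV = D_5×(1+g_2)/(r−g_2) = 12.59931/0.069 = 182.59873
P_0 = D_1/(1+r)^1 + D_2/(1+r)^2 + D_3/(1+r)^3 + D_4/(1+r)^4 + D_5/(1+r)^5 + TV/(1+r)^5
    = 7.99853 + 8.13951 + 8.28297 + 8.42896 + 8.57752 + 125.43073 = 166.85823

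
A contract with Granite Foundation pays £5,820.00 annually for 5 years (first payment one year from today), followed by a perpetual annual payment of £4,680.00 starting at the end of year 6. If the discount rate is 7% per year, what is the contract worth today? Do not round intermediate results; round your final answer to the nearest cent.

£71531.37

PV of 5-year annuity: £5,820.00 × [1 − (1+0.07)^−5] / 0.07 = 23863.14908
Perpetuity value at year 5: £4,680.00 / 0.07 = 66857.14286
PV of perpetuity: 66857.14286 / (1+0.07)^5 = 47668.21886
Total PV = 23863.14908 + 47668.21886 = 71531.36793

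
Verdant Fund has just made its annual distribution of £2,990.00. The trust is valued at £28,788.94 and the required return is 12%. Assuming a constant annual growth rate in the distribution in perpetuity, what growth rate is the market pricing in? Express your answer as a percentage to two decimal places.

1.46%

P = D₀(1+g)/(r−g) ⇒ P(r−g) = D₀(1+g) ⇒ g(P+D₀) = P·r − D₀
g = (P·r − D₀)/(P + D₀) = (£28,788.94×0.12 − £2,990.00) / (£28,788.94 + £2,990.00) = 0.014622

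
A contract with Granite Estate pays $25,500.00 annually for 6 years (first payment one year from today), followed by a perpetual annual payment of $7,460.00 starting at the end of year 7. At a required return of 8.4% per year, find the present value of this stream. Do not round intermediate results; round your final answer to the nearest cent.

PV of 6-year annuity: $25,500.00 × [1 − (1+0.084)^−6] / 0.084 = 116466.51135
Perpetuity value at year 6: $7,460.00 / 0.084 = 88809.52381
PV of perpetuity: 88809.52381 / (1+0.084)^6 = 54737.36010
Total PV = 116466.51135 + 54737.36010 = 171203.87144

$171203.87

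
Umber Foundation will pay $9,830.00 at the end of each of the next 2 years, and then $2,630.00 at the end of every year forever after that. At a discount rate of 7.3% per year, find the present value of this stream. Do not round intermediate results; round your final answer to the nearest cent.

PV of 2-year annuity: $9,830.00 × [1 − (1+0.073)^−2] / 0.073 = 17699.18937
Perpetuity value at year 2: $2,630.00 / 0.073 = 36027.39726
PV of perpetuity: 36027.39726 / (1+0.073)^2 = 31292.00885
Total PV = 17699.18937 + 31292.00885 = 48991.19822

$48991.20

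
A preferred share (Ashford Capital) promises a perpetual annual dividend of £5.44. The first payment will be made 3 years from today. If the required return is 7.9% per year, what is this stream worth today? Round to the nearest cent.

Value at end of year 2: C / r = £5.44 / 0.079 = £68.8608
Discount to today: PV = £68.8608 / (1 + 0.079)^2 = £68.8608 / 1.164241 = £59.15

£59.15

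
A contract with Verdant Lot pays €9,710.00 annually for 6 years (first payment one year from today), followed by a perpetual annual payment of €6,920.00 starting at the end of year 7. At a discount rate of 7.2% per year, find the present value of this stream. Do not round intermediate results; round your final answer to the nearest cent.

€109328.04

PV of 6-year annuity: €9,710.00 × [1 − (1+0.072)^−6] / 0.072 = 45998.71463
Perpetuity value at year 6: €6,920.00 / 0.072 = 96111.11111
PV of perpetuity: 96111.11111 / (1+0.072)^6 = 63329.32891
Total PV = 45998.71463 + 63329.32891 = 109328.04353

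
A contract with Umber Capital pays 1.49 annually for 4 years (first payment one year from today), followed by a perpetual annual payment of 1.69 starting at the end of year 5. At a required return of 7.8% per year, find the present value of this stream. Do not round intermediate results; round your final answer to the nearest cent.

PV of 4-year annuity: 1.49 × [1 − (1+0.078)^−4] / 0.078 = 4.95712
Perpetuity value at year 4: 1.69 / 0.078 = 21.66667
PV of perpetuity: 21.66667 / (1+0.078)^4 = 16.04416
Total PV = 4.95712 + 16.04416 = 21.00128

21.00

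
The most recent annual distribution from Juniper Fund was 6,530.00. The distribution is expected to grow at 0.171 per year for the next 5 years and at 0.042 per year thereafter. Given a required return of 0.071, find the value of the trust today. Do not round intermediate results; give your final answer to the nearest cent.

409640.26

D_1 = 7646.63000
D_2 = 8954.20373
D_3 = 10485.37257
D_4 = 12278.37128
D_5 = 14377.97277
Terminal value at year 5: TV = D_5×(1+g_2)/(r−g_2) = 14981.84762/0.029 = 516615.43522
P_0 = D_1/(1+r)^1 + D_2/(1+r)^2 + D_3/(1+r)^3 + D_4/(1+r)^4 + D_5/(1+r)^5 + TV/(1+r)^5
    = 7139.71055 + 7806.35019 + 8535.23443 + 9332.17509 + 10203.52663 + 366623.26736 = 409640.26425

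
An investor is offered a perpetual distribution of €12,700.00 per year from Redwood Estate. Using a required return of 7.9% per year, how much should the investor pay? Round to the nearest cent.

Level perpetuity: PV = C / r = €12,700.00 / 0.079 = €160,759.49

€160759.49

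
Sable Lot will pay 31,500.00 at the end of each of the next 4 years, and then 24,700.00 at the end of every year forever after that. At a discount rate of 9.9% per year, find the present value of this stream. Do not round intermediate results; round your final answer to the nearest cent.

PV of 4-year annuity: 31,500.00 × [1 − (1+0.099)^−4] / 0.099 = 100067.29228
Perpetuity value at year 4: 24,700.00 / 0.099 = 249494.94949
PV of perpetuity: 249494.94949 / (1+0.099)^4 = 171029.48539
Total PV = 100067.29228 + 171029.48539 = 271096.77767

271096.78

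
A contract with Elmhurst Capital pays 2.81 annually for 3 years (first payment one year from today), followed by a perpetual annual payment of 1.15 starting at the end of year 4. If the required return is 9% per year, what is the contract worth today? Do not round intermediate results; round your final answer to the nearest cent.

PV of 3-year annuity: 2.81 × [1 − (1+0.09)^−3] / 0.09 = 7.11294
Perpetuity value at year 3: 1.15 / 0.09 = 12.77778
PV of perpetuity: 12.77778 / (1+0.09)^3 = 9.86679
Total PV = 7.11294 + 9.86679 = 16.97973

16.98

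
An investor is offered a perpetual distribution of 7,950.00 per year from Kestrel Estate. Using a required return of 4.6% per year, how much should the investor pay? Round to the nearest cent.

172826.09

Level perpetuity: PV = C / r = 7,950.00 / 0.046 = 172,826.09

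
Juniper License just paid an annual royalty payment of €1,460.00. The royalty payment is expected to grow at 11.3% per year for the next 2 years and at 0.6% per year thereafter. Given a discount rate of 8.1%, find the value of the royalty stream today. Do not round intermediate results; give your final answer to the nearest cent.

€23810.99

D_1 = 1624.98000
D_2 = 1808.60274
Terminal value at year 2: TV = D_2×(1+g_2)/(r−g_2) = 1819.45436/0.075 = 24259.39142
P_0 = D_1/(1+r)^1 + D_2/(1+r)^2 + TV/(1+r)^2
    = 1503.21924 + 1547.71787 + 20760.05567 = 23810.99278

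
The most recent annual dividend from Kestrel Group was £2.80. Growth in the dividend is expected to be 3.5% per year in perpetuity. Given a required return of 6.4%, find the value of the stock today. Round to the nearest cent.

D₁ = D₀ × (1 + g) = £2.80 × 1.035 = £2.8980
Growing perpetuity: P = D₁ / (r − g) = £2.8980 / (0.064 − 0.035) = £99.93

£99.93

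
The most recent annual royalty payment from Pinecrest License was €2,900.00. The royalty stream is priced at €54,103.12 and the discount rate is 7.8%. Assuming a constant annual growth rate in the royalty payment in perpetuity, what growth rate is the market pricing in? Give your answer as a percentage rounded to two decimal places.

P = D₀(1+g)/(r−g) ⇒ P(r−g) = D₀(1+g) ⇒ g(P+D₀) = P·r − D₀
g = (P·r − D₀)/(P + D₀) = (€54,103.12×0.078 − €2,900.00) / (€54,103.12 + €2,900.00) = 0.023157

2.32%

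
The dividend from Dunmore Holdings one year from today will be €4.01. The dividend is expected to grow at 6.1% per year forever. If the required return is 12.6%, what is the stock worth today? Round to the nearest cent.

€61.69

Growing perpetuity: P = D₁ / (r − g) = €4.0100 / (0.126 − 0.061) = €61.69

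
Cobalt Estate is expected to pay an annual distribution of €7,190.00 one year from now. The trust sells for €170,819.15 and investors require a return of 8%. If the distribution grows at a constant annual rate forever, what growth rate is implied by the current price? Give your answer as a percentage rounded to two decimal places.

3.79%

P = D₁/(r−g) ⇒ g = r − D₁/P = 0.08 − €7,190.00/€170,819.15 = 0.037909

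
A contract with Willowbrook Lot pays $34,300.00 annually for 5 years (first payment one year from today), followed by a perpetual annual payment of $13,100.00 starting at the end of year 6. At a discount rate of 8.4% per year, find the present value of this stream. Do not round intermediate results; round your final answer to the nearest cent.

PV of 5-year annuity: $34,300.00 × [1 − (1+0.084)^−5] / 0.084 = 135518.22164
Perpetuity value at year 5: $13,100.00 / 0.084 = 155952.38095
PV of perpetuity: 155952.38095 / (1+0.084)^5 = 104194.69281
Total PV = 135518.22164 + 104194.69281 = 239712.91444

$239712.91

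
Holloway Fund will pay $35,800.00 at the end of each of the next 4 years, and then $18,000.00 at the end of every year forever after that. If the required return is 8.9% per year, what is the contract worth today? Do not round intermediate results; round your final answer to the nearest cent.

PV of 4-year annuity: $35,800.00 × [1 − (1+0.089)^−4] / 0.089 = 116237.00464
Perpetuity value at year 4: $18,000.00 / 0.089 = 202247.19101
PV of perpetuity: 202247.19101 / (1+0.089)^4 = 143804.00432
Total PV = 116237.00464 + 143804.00432 = 260041.00896

$260041.01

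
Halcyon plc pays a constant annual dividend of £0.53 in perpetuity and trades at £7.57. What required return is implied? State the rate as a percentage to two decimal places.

P = C/r ⇒ r = C/P = £0.53/£7.57 = 0.070013

7.00%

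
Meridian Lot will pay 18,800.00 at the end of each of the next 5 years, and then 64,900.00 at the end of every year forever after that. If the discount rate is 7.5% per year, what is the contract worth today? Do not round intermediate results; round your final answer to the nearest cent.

678818.04

PV of 5-year annuity: 18,800.00 × [1 − (1+0.075)^−5] / 0.075 = 76062.63616
Perpetuity value at year 5: 64,900.00 / 0.075 = 865333.33333
PV of perpetuity: 865333.33333 / (1+0.075)^5 = 602755.40319
Total PV = 76062.63616 + 602755.40319 = 678818.03935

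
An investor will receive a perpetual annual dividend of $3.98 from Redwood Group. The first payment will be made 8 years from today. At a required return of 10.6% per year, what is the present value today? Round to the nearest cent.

$18.55

Value at end of year 7: C / r = $3.98 / 0.106 = $37.5472
Discount to today: PV = $37.5472 / (1 + 0.106)^7 = $37.5472 / 2.024351 = $18.55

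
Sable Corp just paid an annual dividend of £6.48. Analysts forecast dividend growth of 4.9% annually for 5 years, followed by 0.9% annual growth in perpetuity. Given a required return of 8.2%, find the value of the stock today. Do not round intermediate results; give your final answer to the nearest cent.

£106.27

D_1 = 6.79752
D_2 = 7.13060
D_3 = 7.48000
D_4 = 7.84652
D_5 = 8.23100
Terminal value at year 5: TV = D_5×(1+g_2)/(r−g_2) = 8.30508/0.073 = 113.76816
P_0 = D_1/(1+r)^1 + D_2/(1+r)^2 + D_3/(1+r)^3 + D_4/(1+r)^4 + D_5/(1+r)^5 + TV/(1+r)^5
    = 6.28237 + 6.09076 + 5.90500 + 5.72490 + 5.55030 + 76.71573 = 106.26905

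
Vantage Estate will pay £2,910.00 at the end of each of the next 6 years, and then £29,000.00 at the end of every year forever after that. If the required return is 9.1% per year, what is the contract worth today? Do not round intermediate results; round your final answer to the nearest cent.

£201991.83

PV of 6-year annuity: £2,910.00 × [1 − (1+0.091)^−6] / 0.091 = 13015.19453
Perpetuity value at year 6: £29,000.00 / 0.091 = 318681.31868
PV of perpetuity: 318681.31868 / (1+0.091)^6 = 188976.63089
Total PV = 13015.19453 + 188976.63089 = 201991.82543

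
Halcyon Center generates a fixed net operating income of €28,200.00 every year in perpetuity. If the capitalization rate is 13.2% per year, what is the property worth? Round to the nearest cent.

Level perpetuity: PV = C / r = €28,200.00 / 0.132 = €213,636.36

€213636.36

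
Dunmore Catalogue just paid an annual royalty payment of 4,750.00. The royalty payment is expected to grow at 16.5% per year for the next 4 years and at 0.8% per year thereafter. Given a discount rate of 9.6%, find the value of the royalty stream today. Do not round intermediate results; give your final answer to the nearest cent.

91644.39

D_1 = 5533.75000
D_2 = 6446.81875
D_3 = 7510.54384
D_4 = 8749.78358
Terminal value at year 4: TV = D_4×(1+g_2)/(r−g_2) = 8819.78185/0.088 = 100224.79371
P_0 = D_1/(1+r)^1 + D_2/(1+r)^2 + D_3/(1+r)^3 + D_4/(1+r)^4 + TV/(1+r)^4
    = 5049.04197 + 5366.91049 + 5704.79080 + 6063.94278 + 69459.70819 = 91644.39423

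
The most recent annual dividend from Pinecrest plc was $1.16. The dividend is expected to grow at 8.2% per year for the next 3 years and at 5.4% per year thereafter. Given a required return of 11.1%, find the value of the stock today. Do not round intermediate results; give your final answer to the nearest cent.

D_1 = 1.25512
D_2 = 1.35804
D_3 = 1.46940
Terminal value at year 3: TV = D_3×(1+g_2)/(r−g_2) = 1.54875/0.057 = 27.17099
P_0 = D_1/(1+r)^1 + D_2/(1+r)^2 + D_3/(1+r)^3 + TV/(1+r)^3
    = 1.12972 + 1.10023 + 1.07151 + 19.81360 = 23.11506

$23.12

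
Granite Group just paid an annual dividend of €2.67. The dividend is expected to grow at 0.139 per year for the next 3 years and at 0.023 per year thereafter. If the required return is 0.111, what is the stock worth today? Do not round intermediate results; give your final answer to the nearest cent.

€41.87

D_1 = 3.04113
D_2 = 3.46385
D_3 = 3.94532
Terminal value at year 3: TV = D_3×(1+g_2)/(r−g_2) = 4.03606/0.088 = 45.86437
P_0 = D_1/(1+r)^1 + D_2/(1+r)^2 + D_3/(1+r)^3 + TV/(1+r)^3
    = 2.73729 + 2.80628 + 2.87700 + 33.44516 = 41.86573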